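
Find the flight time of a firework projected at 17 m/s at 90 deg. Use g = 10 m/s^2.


Given: v0 = 17 m/s, theta = 90 deg, g = 10 m/s^2
sin(90) = 1
Using T = 2*v0*sin(theta) / g
T = 2*17*1 / 10
T = 34 / 10
T = 17/5 s

17/5 s


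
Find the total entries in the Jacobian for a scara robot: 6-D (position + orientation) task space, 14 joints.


Given: task space dimension = 6, joints = 14
Jacobian is a 6 x 14 matrix
Total entries = rows * columns
Total = 6 * 14
Total = 84

84


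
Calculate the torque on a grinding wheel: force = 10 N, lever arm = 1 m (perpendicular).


Given: F = 10 N, r = 1 m, angle = 90 deg (perpendicular)
Using tau = F * r * sin(90)
sin(90) = 1
tau = 10 * 1 * 1
tau = 10 Nm

10 Nm


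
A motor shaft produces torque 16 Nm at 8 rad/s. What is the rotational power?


Given: tau = 16 Nm, omega = 8 rad/s
Using P = tau * omega
P = 16 * 8
P = 128 W

128 W


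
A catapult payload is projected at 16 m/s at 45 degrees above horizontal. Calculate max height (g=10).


Given: v0 = 16 m/s, theta = 45 deg, g = 10 m/s^2
sin^2(45) = 1/2
Using H = v0^2 * sin^2(theta) / (2*g)
H = 16^2 * 1/2 / (2*10)
H = 256 * 1/2 / 20
H = 128 / 20
H = 32/5 m

32/5 m


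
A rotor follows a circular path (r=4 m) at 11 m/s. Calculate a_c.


Given: v = 11 m/s, r = 4 m
Using a_c = v^2 / r
a_c = 11^2 / 4
a_c = 121 / 4
a_c = 121/4 m/s^2

121/4 m/s^2


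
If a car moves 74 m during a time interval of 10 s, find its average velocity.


Given: distance d = 74 m, time t = 10 s
Using v = d / t
v = 74 / 10
v = 37/5 m/s

37/5 m/s


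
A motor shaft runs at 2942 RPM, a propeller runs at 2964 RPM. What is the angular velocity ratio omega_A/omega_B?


Given: RPM_A = 2942, RPM_B = 2964
omega = 2*pi*RPM/60, so omega_A/omega_B = RPM_A / RPM_B
omega_A/omega_B = 2942 / 2964
omega_A/omega_B = 1471/1482

1471/1482


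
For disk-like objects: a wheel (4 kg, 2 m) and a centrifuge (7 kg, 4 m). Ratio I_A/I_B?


Given: M1=4 kg, R1=2 m, M2=7 kg, R2=4 m
For a disk: I = (1/2)*M*R^2, so I_A/I_B = (M1*R1^2)/(M2*R2^2)
M1*R1^2 = 4*4 = 16
M2*R2^2 = 7*16 = 112
I_A/I_B = 16/112 = 1/7

1/7


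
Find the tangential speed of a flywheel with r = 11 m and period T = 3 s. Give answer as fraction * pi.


Given: radius r = 11 m, period T = 3 s
Using v = 2*pi*r / T
v = 2*pi*11 / 3
v = 22*pi / 3
v = 22/3*pi m/s

22/3*pi m/s


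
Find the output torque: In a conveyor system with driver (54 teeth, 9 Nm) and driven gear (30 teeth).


Given: N1 = 54, N2 = 30, T1 = 9 Nm
Using T2/T1 = N2/N1
T2 = T1 * N2 / N1
T2 = 9 * 30 / 54
T2 = 270 / 54
T2 = 5 Nm

5 Nm


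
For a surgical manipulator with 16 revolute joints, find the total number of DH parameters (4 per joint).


Given: 16 joints, 4 DH parameters per joint (d, theta, a, alpha)
Total DH parameters = number_of_joints * 4
Total = 16 * 4
Total = 64

64


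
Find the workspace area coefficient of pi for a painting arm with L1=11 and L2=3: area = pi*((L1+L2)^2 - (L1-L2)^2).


Given: L1 = 11, L2 = 3
(L1+L2)^2 = (14)^2 = 196
(L1-L2)^2 = (8)^2 = 64
Difference = 196 - 64 = 132
This equals 4*L1*L2 = 4*11*3 = 132
Workspace area = 132*pi

132


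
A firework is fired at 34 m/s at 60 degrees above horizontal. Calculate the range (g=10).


Given: v0 = 34 m/s, theta = 60 deg, g = 10 m/s^2
sin(2*60) = sin(120) = sqrt(3)/2
Using R = v0^2 * sin(2*theta) / g
R = 34^2 * (sqrt(3)/2) / 10
R = 1156 * sqrt(3) / 20
R = 289/5*sqrt(3) m

289/5*sqrt(3) m


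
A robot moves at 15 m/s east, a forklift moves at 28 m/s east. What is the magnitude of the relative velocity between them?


Given: v_A = 15 m/s east, v_B = 28 m/s east
Both move in the same direction; relative speed = |v_A - v_B|
|15 - 28| = |-13|
= 13 m/s

13 m/s


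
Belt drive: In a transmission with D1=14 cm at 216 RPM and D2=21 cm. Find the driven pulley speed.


Given: D1 = 14 cm, w1 = 216 RPM, D2 = 21 cm
Using D1*w1 = D2*w2
w2 = D1*w1 / D2
w2 = 14*216 / 21
w2 = 3024 / 21
w2 = 144 RPM

144 RPM


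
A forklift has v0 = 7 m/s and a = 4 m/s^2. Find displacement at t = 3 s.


Given: v0 = 7 m/s, a = 4 m/s^2, t = 3 s
Using s = v0*t + (1/2)*a*t^2
s = 7*3 + (1/2)*4*3^2
s = 21 + (1/2)*36
s = 21 + 18
s = 39

39 m


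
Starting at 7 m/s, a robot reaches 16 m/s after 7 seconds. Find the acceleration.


Given: initial velocity v0 = 7 m/s, final velocity v = 16 m/s, time t = 7 s
Using a = (v - v0) / t
a = (16 - 7) / 7
a = 9 / 7
a = 9/7 m/s^2

9/7 m/s^2


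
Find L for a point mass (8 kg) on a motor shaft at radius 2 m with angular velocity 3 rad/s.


Given: m = 8 kg, r = 2 m, omega = 3 rad/s
For a point mass: I = m*r^2
I = 8*2^2 = 8*4 = 32
L = I*omega = 32*3
L = 96 kg*m^2/s

96 kg*m^2/s


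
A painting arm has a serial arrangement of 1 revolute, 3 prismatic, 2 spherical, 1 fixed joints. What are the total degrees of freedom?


Given: serial robot with 1 revolute, 3 prismatic, 2 spherical, 1 fixed joints
DOF contribution per joint type: revolute=1, prismatic=1, spherical=3, fixed=0
DOF = 1*1 + 3*1 + 2*3 + 1*0
DOF = 10

10


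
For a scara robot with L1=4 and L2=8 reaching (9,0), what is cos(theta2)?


Given: L1 = 4, L2 = 8, target (x, y) = (9, 0)
Using cos(theta2) = (x^2 + y^2 - L1^2 - L2^2) / (2*L1*L2)
x^2 + y^2 = 9^2 + 0 = 81
L1^2 + L2^2 = 16 + 64 = 80
Numerator = 81 - 80 = 1
Denominator = 2*4*8 = 64
cos(theta2) = 1/64 = 1/64

1/64


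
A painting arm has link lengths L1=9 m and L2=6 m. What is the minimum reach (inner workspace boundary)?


Given: L1 = 9 m, L2 = 6 m
For a 2-link planar arm, min reach = |L1 - L2| (second link folded back)
Min reach = |9 - 6|
Min reach = 3 m

3 m


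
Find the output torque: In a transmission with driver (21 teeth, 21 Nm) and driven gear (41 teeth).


Given: N1 = 21, N2 = 41, T1 = 21 Nm
Using T2/T1 = N2/N1
T2 = T1 * N2 / N1
T2 = 21 * 41 / 21
T2 = 861 / 21
T2 = 41 Nm

41 Nm


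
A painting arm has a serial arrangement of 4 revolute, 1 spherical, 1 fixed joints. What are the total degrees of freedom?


Given: serial robot with 4 revolute, 1 spherical, 1 fixed joints
DOF contribution per joint type: revolute=1, prismatic=1, spherical=3, fixed=0
DOF = 4*1 + 1*3 + 1*0
DOF = 7

7


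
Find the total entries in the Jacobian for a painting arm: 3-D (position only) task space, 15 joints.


Given: task space dimension = 3, joints = 15
Jacobian is a 3 x 15 matrix
Total entries = rows * columns
Total = 3 * 15
Total = 45

45


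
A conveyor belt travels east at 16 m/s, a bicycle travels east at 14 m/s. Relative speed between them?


Given: v_A = 16 m/s east, v_B = 14 m/s east
Both move in the same direction; relative speed = |v_A - v_B|
|16 - 14| = |2|
= 2 m/s

2 m/s


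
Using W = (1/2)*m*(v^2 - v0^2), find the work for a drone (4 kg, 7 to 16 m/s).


Given: m = 4 kg, v0 = 7 m/s, v = 16 m/s
Using W = (1/2)*m*(v^2 - v0^2)
v^2 = 16^2 = 256
v0^2 = 7^2 = 49
v^2 - v0^2 = 256 - 49 = 207
W = (1/2)*4*207 = 414 J

414 J


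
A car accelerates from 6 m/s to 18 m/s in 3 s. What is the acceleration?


Given: initial velocity v0 = 6 m/s, final velocity v = 18 m/s, time t = 3 s
Using a = (v - v0) / t
a = (18 - 6) / 3
a = 12 / 3
a = 4 m/s^2

4 m/s^2


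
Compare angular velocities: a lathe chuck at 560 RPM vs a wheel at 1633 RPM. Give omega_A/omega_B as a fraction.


Given: RPM_A = 560, RPM_B = 1633
omega = 2*pi*RPM/60, so omega_A/omega_B = RPM_A / RPM_B
omega_A/omega_B = 560 / 1633
omega_A/omega_B = 560/1633

560/1633


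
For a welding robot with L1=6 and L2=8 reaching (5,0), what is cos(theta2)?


Given: L1 = 6, L2 = 8, target (x, y) = (5, 0)
Using cos(theta2) = (x^2 + y^2 - L1^2 - L2^2) / (2*L1*L2)
x^2 + y^2 = 5^2 + 0 = 25
L1^2 + L2^2 = 36 + 64 = 100
Numerator = 25 - 100 = -75
Denominator = 2*6*8 = 96
cos(theta2) = -75/96 = -25/32

-25/32


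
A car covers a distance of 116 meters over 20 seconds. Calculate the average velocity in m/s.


Given: distance d = 116 m, time t = 20 s
Using v = d / t
v = 116 / 20
v = 29/5 m/s

29/5 m/s


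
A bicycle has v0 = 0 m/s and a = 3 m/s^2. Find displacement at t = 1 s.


Given: v0 = 0 m/s, a = 3 m/s^2, t = 1 s
Using s = v0*t + (1/2)*a*t^2
s = 0*1 + (1/2)*3*1^2
s = 0 + (1/2)*3
s = 0 + 3/2
s = 3/2

3/2 m


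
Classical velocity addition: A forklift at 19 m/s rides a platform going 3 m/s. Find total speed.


Given: object velocity = 19 m/s, platform velocity = 3 m/s (same direction)
Using classical velocity addition: v_total = v_object + v_platform
v_total = 19 + 3
v_total = 22 m/s

22 m/s


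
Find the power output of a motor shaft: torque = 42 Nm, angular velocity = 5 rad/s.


Given: tau = 42 Nm, omega = 5 rad/s
Using P = tau * omega
P = 42 * 5
P = 210 W

210 W


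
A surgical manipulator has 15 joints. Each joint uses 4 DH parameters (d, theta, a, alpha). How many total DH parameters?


Given: 15 joints, 4 DH parameters per joint (d, theta, a, alpha)
Total DH parameters = number_of_joints * 4
Total = 15 * 4
Total = 60

60


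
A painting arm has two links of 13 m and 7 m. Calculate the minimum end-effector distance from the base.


Given: L1 = 13 m, L2 = 7 m
For a 2-link planar arm, min reach = |L1 - L2| (second link folded back)
Min reach = |13 - 7|
Min reach = 6 m

6 m


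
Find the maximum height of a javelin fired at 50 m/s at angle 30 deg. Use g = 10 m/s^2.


Given: v0 = 50 m/s, theta = 30 deg, g = 10 m/s^2
sin^2(30) = 1/4
Using H = v0^2 * sin^2(theta) / (2*g)
H = 50^2 * 1/4 / (2*10)
H = 2500 * 1/4 / 20
H = 625 / 20
H = 125/4 m

125/4 m


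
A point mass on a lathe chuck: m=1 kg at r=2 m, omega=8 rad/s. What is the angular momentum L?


Given: m = 1 kg, r = 2 m, omega = 8 rad/s
For a point mass: I = m*r^2
I = 1*2^2 = 1*4 = 4
L = I*omega = 4*8
L = 32 kg*m^2/s

32 kg*m^2/s


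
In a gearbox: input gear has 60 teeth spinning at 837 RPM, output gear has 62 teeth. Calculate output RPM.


Given: N1 = 60 teeth, w1 = 837 RPM, N2 = 62 teeth
Using N1*w1 = N2*w2
w2 = N1*w1 / N2
w2 = 60*837 / 62
w2 = 50220 / 62
w2 = 810 RPM

810 RPM


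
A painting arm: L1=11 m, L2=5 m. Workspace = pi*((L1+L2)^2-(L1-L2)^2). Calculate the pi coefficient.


Given: L1 = 11, L2 = 5
(L1+L2)^2 = (16)^2 = 256
(L1-L2)^2 = (6)^2 = 36
Difference = 256 - 36 = 220
This equals 4*L1*L2 = 4*11*5 = 220
Workspace area = 220*pi

220


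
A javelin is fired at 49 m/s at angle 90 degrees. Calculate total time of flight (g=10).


Given: v0 = 49 m/s, theta = 90 deg, g = 10 m/s^2
sin(90) = 1
Using T = 2*v0*sin(theta) / g
T = 2*49*1 / 10
T = 98 / 10
T = 49/5 s

49/5 s


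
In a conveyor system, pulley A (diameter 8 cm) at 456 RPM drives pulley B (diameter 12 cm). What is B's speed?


Given: D1 = 8 cm, w1 = 456 RPM, D2 = 12 cm
Using D1*w1 = D2*w2
w2 = D1*w1 / D2
w2 = 8*456 / 12
w2 = 3648 / 12
w2 = 304 RPM

304 RPM


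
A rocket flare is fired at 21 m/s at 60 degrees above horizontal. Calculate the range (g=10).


Given: v0 = 21 m/s, theta = 60 deg, g = 10 m/s^2
sin(2*60) = sin(120) = sqrt(3)/2
Using R = v0^2 * sin(2*theta) / g
R = 21^2 * (sqrt(3)/2) / 10
R = 441 * sqrt(3) / 20
R = 441/20*sqrt(3) m

441/20*sqrt(3) m


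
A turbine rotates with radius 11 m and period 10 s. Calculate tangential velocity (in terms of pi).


Given: radius r = 11 m, period T = 10 s
Using v = 2*pi*r / T
v = 2*pi*11 / 10
v = 22*pi / 10
v = 11/5*pi m/s

11/5*pi m/s


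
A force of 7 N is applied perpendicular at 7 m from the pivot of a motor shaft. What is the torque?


Given: F = 7 N, r = 7 m, angle = 90 deg (perpendicular)
Using tau = F * r * sin(90)
sin(90) = 1
tau = 7 * 7 * 1
tau = 49 Nm

49 Nm


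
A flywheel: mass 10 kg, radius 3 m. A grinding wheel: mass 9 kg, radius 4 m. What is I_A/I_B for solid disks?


Given: M1=10 kg, R1=3 m, M2=9 kg, R2=4 m
For a disk: I = (1/2)*M*R^2, so I_A/I_B = (M1*R1^2)/(M2*R2^2)
M1*R1^2 = 10*9 = 90
M2*R2^2 = 9*16 = 144
I_A/I_B = 90/144 = 5/8

5/8


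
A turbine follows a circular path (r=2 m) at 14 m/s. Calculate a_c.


Given: v = 14 m/s, r = 2 m
Using a_c = v^2 / r
a_c = 14^2 / 2
a_c = 196 / 2
a_c = 98 m/s^2

98 m/s^2


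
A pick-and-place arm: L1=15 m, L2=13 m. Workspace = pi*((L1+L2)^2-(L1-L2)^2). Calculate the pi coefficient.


Given: L1 = 15, L2 = 13
(L1+L2)^2 = (28)^2 = 784
(L1-L2)^2 = (2)^2 = 4
Difference = 784 - 4 = 780
This equals 4*L1*L2 = 4*15*13 = 780
Workspace area = 780*pi

780


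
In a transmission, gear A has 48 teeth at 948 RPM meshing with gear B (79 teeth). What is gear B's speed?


Given: N1 = 48 teeth, w1 = 948 RPM, N2 = 79 teeth
Using N1*w1 = N2*w2
w2 = N1*w1 / N2
w2 = 48*948 / 79
w2 = 45504 / 79
w2 = 576 RPM

576 RPM


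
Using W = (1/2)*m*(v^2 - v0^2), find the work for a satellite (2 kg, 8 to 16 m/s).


Given: m = 2 kg, v0 = 8 m/s, v = 16 m/s
Using W = (1/2)*m*(v^2 - v0^2)
v^2 = 16^2 = 256
v0^2 = 8^2 = 64
v^2 - v0^2 = 256 - 64 = 192
W = (1/2)*2*192 = 192 J

192 J


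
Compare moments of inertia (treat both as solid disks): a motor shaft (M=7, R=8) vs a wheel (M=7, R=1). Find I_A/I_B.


Given: M1=7 kg, R1=8 m, M2=7 kg, R2=1 m
For a disk: I = (1/2)*M*R^2, so I_A/I_B = (M1*R1^2)/(M2*R2^2)
M1*R1^2 = 7*64 = 448
M2*R2^2 = 7*1 = 7
I_A/I_B = 448/7 = 64

64


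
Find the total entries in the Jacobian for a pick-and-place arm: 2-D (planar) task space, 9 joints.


Given: task space dimension = 2, joints = 9
Jacobian is a 2 x 9 matrix
Total entries = rows * columns
Total = 2 * 9
Total = 18

18


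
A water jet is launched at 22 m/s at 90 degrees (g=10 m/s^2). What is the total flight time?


Given: v0 = 22 m/s, theta = 90 deg, g = 10 m/s^2
sin(90) = 1
Using T = 2*v0*sin(theta) / g
T = 2*22*1 / 10
T = 44 / 10
T = 22/5 s

22/5 s


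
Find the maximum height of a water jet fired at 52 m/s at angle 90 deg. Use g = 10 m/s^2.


Given: v0 = 52 m/s, theta = 90 deg, g = 10 m/s^2
sin^2(90) = 1
Using H = v0^2 * sin^2(theta) / (2*g)
H = 52^2 * 1 / (2*10)
H = 2704 * 1 / 20
H = 2704 / 20
H = 676/5 m

676/5 m


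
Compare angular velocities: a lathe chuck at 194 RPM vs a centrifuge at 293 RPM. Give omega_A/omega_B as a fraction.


Given: RPM_A = 194, RPM_B = 293
omega = 2*pi*RPM/60, so omega_A/omega_B = RPM_A / RPM_B
omega_A/omega_B = 194 / 293
omega_A/omega_B = 194/293

194/293


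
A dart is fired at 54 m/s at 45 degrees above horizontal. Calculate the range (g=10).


Given: v0 = 54 m/s, theta = 45 deg, g = 10 m/s^2
sin(2*45) = sin(90) = 1
Using R = v0^2 * sin(2*theta) / g
R = 54^2 * 1 / 10
R = 2916 / 10
R = 1458/5 m

1458/5 m


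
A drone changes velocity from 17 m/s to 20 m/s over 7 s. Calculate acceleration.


Given: initial velocity v0 = 17 m/s, final velocity v = 20 m/s, time t = 7 s
Using a = (v - v0) / t
a = (20 - 17) / 7
a = 3 / 7
a = 3/7 m/s^2

3/7 m/s^2


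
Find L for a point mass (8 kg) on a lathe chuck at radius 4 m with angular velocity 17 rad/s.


Given: m = 8 kg, r = 4 m, omega = 17 rad/s
For a point mass: I = m*r^2
I = 8*4^2 = 8*16 = 128
L = I*omega = 128*17
L = 2176 kg*m^2/s

2176 kg*m^2/s


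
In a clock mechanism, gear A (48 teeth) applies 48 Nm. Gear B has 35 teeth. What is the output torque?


Given: N1 = 48, N2 = 35, T1 = 48 Nm
Using T2/T1 = N2/N1
T2 = T1 * N2 / N1
T2 = 48 * 35 / 48
T2 = 1680 / 48
T2 = 35 Nm

35 Nm


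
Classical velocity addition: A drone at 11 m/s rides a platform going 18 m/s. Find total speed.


Given: object velocity = 11 m/s, platform velocity = 18 m/s (same direction)
Using classical velocity addition: v_total = v_object + v_platform
v_total = 11 + 18
v_total = 29 m/s

29 m/s


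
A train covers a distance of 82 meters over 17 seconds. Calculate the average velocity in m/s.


Given: distance d = 82 m, time t = 17 s
Using v = d / t
v = 82 / 17
v = 82/17 m/s

82/17 m/s


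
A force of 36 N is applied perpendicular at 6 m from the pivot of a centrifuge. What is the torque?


Given: F = 36 N, r = 6 m, angle = 90 deg (perpendicular)
Using tau = F * r * sin(90)
sin(90) = 1
tau = 36 * 6 * 1
tau = 216 Nm

216 Nm


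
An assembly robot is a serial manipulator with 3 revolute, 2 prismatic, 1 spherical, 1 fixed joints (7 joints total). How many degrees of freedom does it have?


Given: serial robot with 3 revolute, 2 prismatic, 1 spherical, 1 fixed joints
DOF contribution per joint type: revolute=1, prismatic=1, spherical=3, fixed=0
DOF = 3*1 + 2*1 + 1*3 + 1*0
DOF = 8

8


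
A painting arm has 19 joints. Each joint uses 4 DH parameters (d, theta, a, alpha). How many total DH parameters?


Given: 19 joints, 4 DH parameters per joint (d, theta, a, alpha)
Total DH parameters = number_of_joints * 4
Total = 19 * 4
Total = 76

76


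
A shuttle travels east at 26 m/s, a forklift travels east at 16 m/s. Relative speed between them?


Given: v_A = 26 m/s east, v_B = 16 m/s east
Both move in the same direction; relative speed = |v_A - v_B|
|26 - 16| = |10|
= 10 m/s

10 m/s


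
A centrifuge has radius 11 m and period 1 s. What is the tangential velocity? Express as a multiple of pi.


Given: radius r = 11 m, period T = 1 s
Using v = 2*pi*r / T
v = 2*pi*11 / 1
v = 22*pi / 1
v = 22*pi m/s

22*pi m/s


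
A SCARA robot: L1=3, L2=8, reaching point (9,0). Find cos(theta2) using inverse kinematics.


Given: L1 = 3, L2 = 8, target (x, y) = (9, 0)
Using cos(theta2) = (x^2 + y^2 - L1^2 - L2^2) / (2*L1*L2)
x^2 + y^2 = 9^2 + 0 = 81
L1^2 + L2^2 = 9 + 64 = 73
Numerator = 81 - 73 = 8
Denominator = 2*3*8 = 48
cos(theta2) = 8/48 = 1/6

1/6


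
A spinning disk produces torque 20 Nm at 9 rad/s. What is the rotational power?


Given: tau = 20 Nm, omega = 9 rad/s
Using P = tau * omega
P = 20 * 9
P = 180 W

180 W


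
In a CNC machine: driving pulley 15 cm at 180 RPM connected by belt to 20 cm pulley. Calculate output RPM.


Given: D1 = 15 cm, w1 = 180 RPM, D2 = 20 cm
Using D1*w1 = D2*w2
w2 = D1*w1 / D2
w2 = 15*180 / 20
w2 = 2700 / 20
w2 = 135 RPM

135 RPM


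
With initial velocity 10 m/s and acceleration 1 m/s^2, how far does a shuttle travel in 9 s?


Given: v0 = 10 m/s, a = 1 m/s^2, t = 9 s
Using s = v0*t + (1/2)*a*t^2
s = 10*9 + (1/2)*1*9^2
s = 90 + (1/2)*81
s = 90 + 81/2
s = 261/2

261/2 m


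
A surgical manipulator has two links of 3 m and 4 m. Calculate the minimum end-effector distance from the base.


Given: L1 = 3 m, L2 = 4 m
For a 2-link planar arm, min reach = |L1 - L2| (second link folded back)
Min reach = |3 - 4|
Min reach = 1 m

1 m


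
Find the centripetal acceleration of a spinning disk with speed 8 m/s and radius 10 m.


Given: v = 8 m/s, r = 10 m
Using a_c = v^2 / r
a_c = 8^2 / 10
a_c = 64 / 10
a_c = 32/5 m/s^2

32/5 m/s^2


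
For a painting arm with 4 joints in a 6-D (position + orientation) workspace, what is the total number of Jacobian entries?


Given: task space dimension = 6, joints = 4
Jacobian is a 6 x 4 matrix
Total entries = rows * columns
Total = 6 * 4
Total = 24

24


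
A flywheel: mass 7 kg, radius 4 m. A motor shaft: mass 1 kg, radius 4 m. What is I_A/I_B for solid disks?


Given: M1=7 kg, R1=4 m, M2=1 kg, R2=4 m
For a disk: I = (1/2)*M*R^2, so I_A/I_B = (M1*R1^2)/(M2*R2^2)
M1*R1^2 = 7*16 = 112
M2*R2^2 = 1*16 = 16
I_A/I_B = 112/16 = 7

7


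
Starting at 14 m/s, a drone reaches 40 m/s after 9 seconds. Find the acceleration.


Given: initial velocity v0 = 14 m/s, final velocity v = 40 m/s, time t = 9 s
Using a = (v - v0) / t
a = (40 - 14) / 9
a = 26 / 9
a = 26/9 m/s^2

26/9 m/s^2


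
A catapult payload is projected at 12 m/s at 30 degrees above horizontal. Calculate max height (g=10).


Given: v0 = 12 m/s, theta = 30 deg, g = 10 m/s^2
sin^2(30) = 1/4
Using H = v0^2 * sin^2(theta) / (2*g)
H = 12^2 * 1/4 / (2*10)
H = 144 * 1/4 / 20
H = 36 / 20
H = 9/5 m

9/5 m


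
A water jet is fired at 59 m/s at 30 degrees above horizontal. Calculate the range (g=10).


Given: v0 = 59 m/s, theta = 30 deg, g = 10 m/s^2
sin(2*30) = sin(60) = sqrt(3)/2
Using R = v0^2 * sin(2*theta) / g
R = 59^2 * (sqrt(3)/2) / 10
R = 3481 * sqrt(3) / 20
R = 3481/20*sqrt(3) m

3481/20*sqrt(3) m


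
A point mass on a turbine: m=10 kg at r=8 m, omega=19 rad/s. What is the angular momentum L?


Given: m = 10 kg, r = 8 m, omega = 19 rad/s
For a point mass: I = m*r^2
I = 10*8^2 = 10*64 = 640
L = I*omega = 640*19
L = 12160 kg*m^2/s

12160 kg*m^2/s


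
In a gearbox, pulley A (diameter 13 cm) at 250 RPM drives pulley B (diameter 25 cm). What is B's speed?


Given: D1 = 13 cm, w1 = 250 RPM, D2 = 25 cm
Using D1*w1 = D2*w2
w2 = D1*w1 / D2
w2 = 13*250 / 25
w2 = 3250 / 25
w2 = 130 RPM

130 RPM


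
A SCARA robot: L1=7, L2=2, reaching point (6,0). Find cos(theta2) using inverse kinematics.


Given: L1 = 7, L2 = 2, target (x, y) = (6, 0)
Using cos(theta2) = (x^2 + y^2 - L1^2 - L2^2) / (2*L1*L2)
x^2 + y^2 = 6^2 + 0 = 36
L1^2 + L2^2 = 49 + 4 = 53
Numerator = 36 - 53 = -17
Denominator = 2*7*2 = 28
cos(theta2) = -17/28 = -17/28

-17/28


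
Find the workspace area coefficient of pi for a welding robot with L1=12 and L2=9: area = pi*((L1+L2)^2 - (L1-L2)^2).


Given: L1 = 12, L2 = 9
(L1+L2)^2 = (21)^2 = 441
(L1-L2)^2 = (3)^2 = 9
Difference = 441 - 9 = 432
This equals 4*L1*L2 = 4*12*9 = 432
Workspace area = 432*pi

432


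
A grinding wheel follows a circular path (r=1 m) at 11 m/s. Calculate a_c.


Given: v = 11 m/s, r = 1 m
Using a_c = v^2 / r
a_c = 11^2 / 1
a_c = 121 / 1
a_c = 121 m/s^2

121 m/s^2


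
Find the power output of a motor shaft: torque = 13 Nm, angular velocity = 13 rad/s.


Given: tau = 13 Nm, omega = 13 rad/s
Using P = tau * omega
P = 13 * 13
P = 169 W

169 W


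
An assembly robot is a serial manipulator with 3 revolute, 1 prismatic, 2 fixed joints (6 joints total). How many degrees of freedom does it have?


Given: serial robot with 3 revolute, 1 prismatic, 2 fixed joints
DOF contribution per joint type: revolute=1, prismatic=1, spherical=3, fixed=0
DOF = 3*1 + 1*1 + 2*0
DOF = 4

4


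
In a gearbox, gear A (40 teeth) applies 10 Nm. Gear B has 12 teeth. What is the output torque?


Given: N1 = 40, N2 = 12, T1 = 10 Nm
Using T2/T1 = N2/N1
T2 = T1 * N2 / N1
T2 = 10 * 12 / 40
T2 = 120 / 40
T2 = 3 Nm

3 Nm


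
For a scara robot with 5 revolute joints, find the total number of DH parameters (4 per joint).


Given: 5 joints, 4 DH parameters per joint (d, theta, a, alpha)
Total DH parameters = number_of_joints * 4
Total = 5 * 4
Total = 20

20


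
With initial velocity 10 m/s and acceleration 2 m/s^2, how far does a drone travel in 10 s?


Given: v0 = 10 m/s, a = 2 m/s^2, t = 10 s
Using s = v0*t + (1/2)*a*t^2
s = 10*10 + (1/2)*2*10^2
s = 100 + (1/2)*200
s = 100 + 100
s = 200

200 m


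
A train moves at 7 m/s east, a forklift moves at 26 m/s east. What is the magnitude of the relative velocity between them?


Given: v_A = 7 m/s east, v_B = 26 m/s east
Both move in the same direction; relative speed = |v_A - v_B|
|7 - 26| = |-19|
= 19 m/s

19 m/s


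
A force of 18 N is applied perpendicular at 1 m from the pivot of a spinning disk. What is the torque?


Given: F = 18 N, r = 1 m, angle = 90 deg (perpendicular)
Using tau = F * r * sin(90)
sin(90) = 1
tau = 18 * 1 * 1
tau = 18 Nm

18 Nm


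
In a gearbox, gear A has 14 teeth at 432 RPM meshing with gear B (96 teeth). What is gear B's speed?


Given: N1 = 14 teeth, w1 = 432 RPM, N2 = 96 teeth
Using N1*w1 = N2*w2
w2 = N1*w1 / N2
w2 = 14*432 / 96
w2 = 6048 / 96
w2 = 63 RPM

63 RPM


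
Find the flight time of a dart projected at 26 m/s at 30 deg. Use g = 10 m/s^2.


Given: v0 = 26 m/s, theta = 30 deg, g = 10 m/s^2
sin(30) = 1/2
Using T = 2*v0*sin(theta) / g
T = 2*26*1/2 / 10
T = 26 / 10
T = 13/5 s

13/5 s


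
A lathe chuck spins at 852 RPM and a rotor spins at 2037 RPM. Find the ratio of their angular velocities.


Given: RPM_A = 852, RPM_B = 2037
omega = 2*pi*RPM/60, so omega_A/omega_B = RPM_A / RPM_B
omega_A/omega_B = 852 / 2037
omega_A/omega_B = 284/679

284/679


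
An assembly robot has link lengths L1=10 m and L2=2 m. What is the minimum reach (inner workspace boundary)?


Given: L1 = 10 m, L2 = 2 m
For a 2-link planar arm, min reach = |L1 - L2| (second link folded back)
Min reach = |10 - 2|
Min reach = 8 m

8 m


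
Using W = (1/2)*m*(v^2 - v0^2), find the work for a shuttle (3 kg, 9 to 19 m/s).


Given: m = 3 kg, v0 = 9 m/s, v = 19 m/s
Using W = (1/2)*m*(v^2 - v0^2)
v^2 = 19^2 = 361
v0^2 = 9^2 = 81
v^2 - v0^2 = 361 - 81 = 280
W = (1/2)*3*280 = 420 J

420 J


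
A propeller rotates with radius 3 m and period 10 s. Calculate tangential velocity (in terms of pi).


Given: radius r = 3 m, period T = 10 s
Using v = 2*pi*r / T
v = 2*pi*3 / 10
v = 6*pi / 10
v = 3/5*pi m/s

3/5*pi m/s


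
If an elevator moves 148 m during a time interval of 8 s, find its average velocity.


Given: distance d = 148 m, time t = 8 s
Using v = d / t
v = 148 / 8
v = 37/2 m/s

37/2 m/s


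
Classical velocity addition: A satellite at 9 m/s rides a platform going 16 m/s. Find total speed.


Given: object velocity = 9 m/s, platform velocity = 16 m/s (same direction)
Using classical velocity addition: v_total = v_object + v_platform
v_total = 9 + 16
v_total = 25 m/s

25 m/s


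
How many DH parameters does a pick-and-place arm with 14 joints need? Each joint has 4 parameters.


Given: 14 joints, 4 DH parameters per joint (d, theta, a, alpha)
Total DH parameters = number_of_joints * 4
Total = 14 * 4
Total = 56

56


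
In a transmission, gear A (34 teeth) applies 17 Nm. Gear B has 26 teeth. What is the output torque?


Given: N1 = 34, N2 = 26, T1 = 17 Nm
Using T2/T1 = N2/N1
T2 = T1 * N2 / N1
T2 = 17 * 26 / 34
T2 = 442 / 34
T2 = 13 Nm

13 Nm


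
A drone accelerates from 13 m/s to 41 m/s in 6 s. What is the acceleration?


Given: initial velocity v0 = 13 m/s, final velocity v = 41 m/s, time t = 6 s
Using a = (v - v0) / t
a = (41 - 13) / 6
a = 28 / 6
a = 14/3 m/s^2

14/3 m/s^2


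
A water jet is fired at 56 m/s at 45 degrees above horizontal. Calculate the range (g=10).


Given: v0 = 56 m/s, theta = 45 deg, g = 10 m/s^2
sin(2*45) = sin(90) = 1
Using R = v0^2 * sin(2*theta) / g
R = 56^2 * 1 / 10
R = 3136 / 10
R = 1568/5 m

1568/5 m


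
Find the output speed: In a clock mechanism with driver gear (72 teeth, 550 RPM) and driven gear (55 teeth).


Given: N1 = 72 teeth, w1 = 550 RPM, N2 = 55 teeth
Using N1*w1 = N2*w2
w2 = N1*w1 / N2
w2 = 72*550 / 55
w2 = 39600 / 55
w2 = 720 RPM

720 RPM


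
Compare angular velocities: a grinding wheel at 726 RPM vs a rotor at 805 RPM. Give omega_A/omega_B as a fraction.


Given: RPM_A = 726, RPM_B = 805
omega = 2*pi*RPM/60, so omega_A/omega_B = RPM_A / RPM_B
omega_A/omega_B = 726 / 805
omega_A/omega_B = 726/805

726/805


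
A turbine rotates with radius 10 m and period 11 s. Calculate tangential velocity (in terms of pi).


Given: radius r = 10 m, period T = 11 s
Using v = 2*pi*r / T
v = 2*pi*10 / 11
v = 20*pi / 11
v = 20/11*pi m/s

20/11*pi m/s


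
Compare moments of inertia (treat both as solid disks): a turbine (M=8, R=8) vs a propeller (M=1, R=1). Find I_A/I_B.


Given: M1=8 kg, R1=8 m, M2=1 kg, R2=1 m
For a disk: I = (1/2)*M*R^2, so I_A/I_B = (M1*R1^2)/(M2*R2^2)
M1*R1^2 = 8*64 = 512
M2*R2^2 = 1*1 = 1
I_A/I_B = 512/1 = 512

512


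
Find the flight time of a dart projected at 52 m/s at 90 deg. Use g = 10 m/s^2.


Given: v0 = 52 m/s, theta = 90 deg, g = 10 m/s^2
sin(90) = 1
Using T = 2*v0*sin(theta) / g
T = 2*52*1 / 10
T = 104 / 10
T = 52/5 s

52/5 s


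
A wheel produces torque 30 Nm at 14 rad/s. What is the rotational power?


Given: tau = 30 Nm, omega = 14 rad/s
Using P = tau * omega
P = 30 * 14
P = 420 W

420 W


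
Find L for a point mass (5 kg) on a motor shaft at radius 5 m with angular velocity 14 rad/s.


Given: m = 5 kg, r = 5 m, omega = 14 rad/s
For a point mass: I = m*r^2
I = 5*5^2 = 5*25 = 125
L = I*omega = 125*14
L = 1750 kg*m^2/s

1750 kg*m^2/s


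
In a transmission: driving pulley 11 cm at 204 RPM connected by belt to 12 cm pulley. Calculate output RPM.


Given: D1 = 11 cm, w1 = 204 RPM, D2 = 12 cm
Using D1*w1 = D2*w2
w2 = D1*w1 / D2
w2 = 11*204 / 12
w2 = 2244 / 12
w2 = 187 RPM

187 RPM


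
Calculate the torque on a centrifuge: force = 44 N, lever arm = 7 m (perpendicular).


Given: F = 44 N, r = 7 m, angle = 90 deg (perpendicular)
Using tau = F * r * sin(90)
sin(90) = 1
tau = 44 * 7 * 1
tau = 308 Nm

308 Nm


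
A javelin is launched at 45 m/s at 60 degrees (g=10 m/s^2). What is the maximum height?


Given: v0 = 45 m/s, theta = 60 deg, g = 10 m/s^2
sin^2(60) = 3/4
Using H = v0^2 * sin^2(theta) / (2*g)
H = 45^2 * 3/4 / (2*10)
H = 2025 * 3/4 / 20
H = 6075/4 / 20
H = 1215/16 m

1215/16 m


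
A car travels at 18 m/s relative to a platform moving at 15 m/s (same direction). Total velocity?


Given: object velocity = 18 m/s, platform velocity = 15 m/s (same direction)
Using classical velocity addition: v_total = v_object + v_platform
v_total = 18 + 15
v_total = 33 m/s

33 m/s


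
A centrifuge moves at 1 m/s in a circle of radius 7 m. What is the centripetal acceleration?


Given: v = 1 m/s, r = 7 m
Using a_c = v^2 / r
a_c = 1^2 / 7
a_c = 1 / 7
a_c = 1/7 m/s^2

1/7 m/s^2


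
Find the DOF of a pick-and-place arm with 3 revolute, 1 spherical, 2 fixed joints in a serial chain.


Given: serial robot with 3 revolute, 1 spherical, 2 fixed joints
DOF contribution per joint type: revolute=1, prismatic=1, spherical=3, fixed=0
DOF = 3*1 + 1*3 + 2*0
DOF = 6

6


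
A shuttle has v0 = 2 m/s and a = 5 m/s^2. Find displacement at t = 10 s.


Given: v0 = 2 m/s, a = 5 m/s^2, t = 10 s
Using s = v0*t + (1/2)*a*t^2
s = 2*10 + (1/2)*5*10^2
s = 20 + (1/2)*500
s = 20 + 250
s = 270

270 m


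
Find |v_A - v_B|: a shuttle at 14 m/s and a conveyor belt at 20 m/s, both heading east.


Given: v_A = 14 m/s east, v_B = 20 m/s east
Both move in the same direction; relative speed = |v_A - v_B|
|14 - 20| = |-6|
= 6 m/s

6 m/s


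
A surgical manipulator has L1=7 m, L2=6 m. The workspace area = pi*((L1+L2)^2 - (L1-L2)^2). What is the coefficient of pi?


Given: L1 = 7, L2 = 6
(L1+L2)^2 = (13)^2 = 169
(L1-L2)^2 = (1)^2 = 1
Difference = 169 - 1 = 168
This equals 4*L1*L2 = 4*7*6 = 168
Workspace area = 168*pi

168


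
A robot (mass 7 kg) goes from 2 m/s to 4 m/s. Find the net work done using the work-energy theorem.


Given: m = 7 kg, v0 = 2 m/s, v = 4 m/s
Using W = (1/2)*m*(v^2 - v0^2)
v^2 = 4^2 = 16
v0^2 = 2^2 = 4
v^2 - v0^2 = 16 - 4 = 12
W = (1/2)*7*12 = 42 J

42 J


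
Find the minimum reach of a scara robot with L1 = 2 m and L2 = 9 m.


Given: L1 = 2 m, L2 = 9 m
For a 2-link planar arm, min reach = |L1 - L2| (second link folded back)
Min reach = |2 - 9|
Min reach = 7 m

7 m


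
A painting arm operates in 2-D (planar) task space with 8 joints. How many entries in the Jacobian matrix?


Given: task space dimension = 2, joints = 8
Jacobian is a 2 x 8 matrix
Total entries = rows * columns
Total = 2 * 8
Total = 16

16


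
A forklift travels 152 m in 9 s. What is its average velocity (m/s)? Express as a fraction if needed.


Given: distance d = 152 m, time t = 9 s
Using v = d / t
v = 152 / 9
v = 152/9 m/s

152/9 m/s


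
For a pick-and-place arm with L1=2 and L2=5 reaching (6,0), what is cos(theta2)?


Given: L1 = 2, L2 = 5, target (x, y) = (6, 0)
Using cos(theta2) = (x^2 + y^2 - L1^2 - L2^2) / (2*L1*L2)
x^2 + y^2 = 6^2 + 0 = 36
L1^2 + L2^2 = 4 + 25 = 29
Numerator = 36 - 29 = 7
Denominator = 2*2*5 = 20
cos(theta2) = 7/20 = 7/20

7/20


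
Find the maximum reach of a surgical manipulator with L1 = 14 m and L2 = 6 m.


Given: L1 = 14 m, L2 = 6 m
For a 2-link planar arm, max reach = L1 + L2 (fully extended)
Max reach = 14 + 6
Max reach = 20 m

20 m


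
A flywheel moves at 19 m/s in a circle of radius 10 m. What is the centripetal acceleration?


Given: v = 19 m/s, r = 10 m
Using a_c = v^2 / r
a_c = 19^2 / 10
a_c = 361 / 10
a_c = 361/10 m/s^2

361/10 m/s^2


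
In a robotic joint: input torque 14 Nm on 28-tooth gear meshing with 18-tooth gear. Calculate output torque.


Given: N1 = 28, N2 = 18, T1 = 14 Nm
Using T2/T1 = N2/N1
T2 = T1 * N2 / N1
T2 = 14 * 18 / 28
T2 = 252 / 28
T2 = 9 Nm

9 Nm


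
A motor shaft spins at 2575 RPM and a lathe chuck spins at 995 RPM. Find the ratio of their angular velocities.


Given: RPM_A = 2575, RPM_B = 995
omega = 2*pi*RPM/60, so omega_A/omega_B = RPM_A / RPM_B
omega_A/omega_B = 2575 / 995
omega_A/omega_B = 515/199

515/199


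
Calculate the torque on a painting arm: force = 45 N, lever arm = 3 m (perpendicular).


Given: F = 45 N, r = 3 m, angle = 90 deg (perpendicular)
Using tau = F * r * sin(90)
sin(90) = 1
tau = 45 * 3 * 1
tau = 135 Nm

135 Nm


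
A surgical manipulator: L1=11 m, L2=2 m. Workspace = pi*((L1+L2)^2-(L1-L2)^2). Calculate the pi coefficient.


Given: L1 = 11, L2 = 2
(L1+L2)^2 = (13)^2 = 169
(L1-L2)^2 = (9)^2 = 81
Difference = 169 - 81 = 88
This equals 4*L1*L2 = 4*11*2 = 88
Workspace area = 88*pi

88


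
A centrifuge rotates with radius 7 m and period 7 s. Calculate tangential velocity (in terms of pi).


Given: radius r = 7 m, period T = 7 s
Using v = 2*pi*r / T
v = 2*pi*7 / 7
v = 14*pi / 7
v = 2*pi m/s

2*pi m/s


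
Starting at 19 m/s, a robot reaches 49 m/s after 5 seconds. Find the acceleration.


Given: initial velocity v0 = 19 m/s, final velocity v = 49 m/s, time t = 5 s
Using a = (v - v0) / t
a = (49 - 19) / 5
a = 30 / 5
a = 6 m/s^2

6 m/s^2


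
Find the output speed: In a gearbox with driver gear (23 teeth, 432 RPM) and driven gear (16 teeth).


Given: N1 = 23 teeth, w1 = 432 RPM, N2 = 16 teeth
Using N1*w1 = N2*w2
w2 = N1*w1 / N2
w2 = 23*432 / 16
w2 = 9936 / 16
w2 = 621 RPM

621 RPM


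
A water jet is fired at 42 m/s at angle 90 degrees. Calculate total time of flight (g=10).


Given: v0 = 42 m/s, theta = 90 deg, g = 10 m/s^2
sin(90) = 1
Using T = 2*v0*sin(theta) / g
T = 2*42*1 / 10
T = 84 / 10
T = 42/5 s

42/5 s


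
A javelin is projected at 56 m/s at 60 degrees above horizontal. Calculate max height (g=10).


Given: v0 = 56 m/s, theta = 60 deg, g = 10 m/s^2
sin^2(60) = 3/4
Using H = v0^2 * sin^2(theta) / (2*g)
H = 56^2 * 3/4 / (2*10)
H = 3136 * 3/4 / 20
H = 2352 / 20
H = 588/5 m

588/5 m


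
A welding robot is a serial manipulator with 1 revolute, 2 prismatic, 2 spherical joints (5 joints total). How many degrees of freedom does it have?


Given: serial robot with 1 revolute, 2 prismatic, 2 spherical joints
DOF contribution per joint type: revolute=1, prismatic=1, spherical=3, fixed=0
DOF = 1*1 + 2*1 + 2*3
DOF = 9

9


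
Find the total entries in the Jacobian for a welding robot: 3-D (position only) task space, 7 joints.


Given: task space dimension = 3, joints = 7
Jacobian is a 3 x 7 matrix
Total entries = rows * columns
Total = 3 * 7
Total = 21

21


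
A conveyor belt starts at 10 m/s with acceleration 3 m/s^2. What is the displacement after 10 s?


Given: v0 = 10 m/s, a = 3 m/s^2, t = 10 s
Using s = v0*t + (1/2)*a*t^2
s = 10*10 + (1/2)*3*10^2
s = 100 + (1/2)*300
s = 100 + 150
s = 250

250 m


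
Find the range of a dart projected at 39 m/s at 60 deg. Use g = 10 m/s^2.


Given: v0 = 39 m/s, theta = 60 deg, g = 10 m/s^2
sin(2*60) = sin(120) = sqrt(3)/2
Using R = v0^2 * sin(2*theta) / g
R = 39^2 * (sqrt(3)/2) / 10
R = 1521 * sqrt(3) / 20
R = 1521/20*sqrt(3) m

1521/20*sqrt(3) m


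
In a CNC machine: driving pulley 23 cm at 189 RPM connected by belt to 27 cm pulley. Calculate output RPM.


Given: D1 = 23 cm, w1 = 189 RPM, D2 = 27 cm
Using D1*w1 = D2*w2
w2 = D1*w1 / D2
w2 = 23*189 / 27
w2 = 4347 / 27
w2 = 161 RPM

161 RPM


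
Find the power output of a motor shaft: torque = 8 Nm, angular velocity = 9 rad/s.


Given: tau = 8 Nm, omega = 9 rad/s
Using P = tau * omega
P = 8 * 9
P = 72 W

72 W


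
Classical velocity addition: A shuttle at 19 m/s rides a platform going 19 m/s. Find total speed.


Given: object velocity = 19 m/s, platform velocity = 19 m/s (same direction)
Using classical velocity addition: v_total = v_object + v_platform
v_total = 19 + 19
v_total = 38 m/s

38 m/s


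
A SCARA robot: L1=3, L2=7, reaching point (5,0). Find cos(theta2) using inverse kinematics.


Given: L1 = 3, L2 = 7, target (x, y) = (5, 0)
Using cos(theta2) = (x^2 + y^2 - L1^2 - L2^2) / (2*L1*L2)
x^2 + y^2 = 5^2 + 0 = 25
L1^2 + L2^2 = 9 + 49 = 58
Numerator = 25 - 58 = -33
Denominator = 2*3*7 = 42
cos(theta2) = -33/42 = -11/14

-11/14


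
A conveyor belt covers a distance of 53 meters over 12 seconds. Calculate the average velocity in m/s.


Given: distance d = 53 m, time t = 12 s
Using v = d / t
v = 53 / 12
v = 53/12 m/s

53/12 m/s


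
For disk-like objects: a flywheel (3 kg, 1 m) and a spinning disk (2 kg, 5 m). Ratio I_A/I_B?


Given: M1=3 kg, R1=1 m, M2=2 kg, R2=5 m
For a disk: I = (1/2)*M*R^2, so I_A/I_B = (M1*R1^2)/(M2*R2^2)
M1*R1^2 = 3*1 = 3
M2*R2^2 = 2*25 = 50
I_A/I_B = 3/50 = 3/50

3/50


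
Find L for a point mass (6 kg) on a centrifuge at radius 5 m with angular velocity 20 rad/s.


Given: m = 6 kg, r = 5 m, omega = 20 rad/s
For a point mass: I = m*r^2
I = 6*5^2 = 6*25 = 150
L = I*omega = 150*20
L = 3000 kg*m^2/s

3000 kg*m^2/s


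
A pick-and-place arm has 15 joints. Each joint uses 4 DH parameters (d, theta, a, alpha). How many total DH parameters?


Given: 15 joints, 4 DH parameters per joint (d, theta, a, alpha)
Total DH parameters = number_of_joints * 4
Total = 15 * 4
Total = 60

60


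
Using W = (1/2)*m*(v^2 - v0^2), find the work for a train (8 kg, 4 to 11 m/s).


Given: m = 8 kg, v0 = 4 m/s, v = 11 m/s
Using W = (1/2)*m*(v^2 - v0^2)
v^2 = 11^2 = 121
v0^2 = 4^2 = 16
v^2 - v0^2 = 121 - 16 = 105
W = (1/2)*8*105 = 420 J

420 J


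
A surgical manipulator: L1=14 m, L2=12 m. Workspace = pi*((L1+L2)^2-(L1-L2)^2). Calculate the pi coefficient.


Given: L1 = 14, L2 = 12
(L1+L2)^2 = (26)^2 = 676
(L1-L2)^2 = (2)^2 = 4
Difference = 676 - 4 = 672
This equals 4*L1*L2 = 4*14*12 = 672
Workspace area = 672*pi

672


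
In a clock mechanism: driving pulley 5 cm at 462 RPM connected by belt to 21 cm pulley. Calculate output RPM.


Given: D1 = 5 cm, w1 = 462 RPM, D2 = 21 cm
Using D1*w1 = D2*w2
w2 = D1*w1 / D2
w2 = 5*462 / 21
w2 = 2310 / 21
w2 = 110 RPM

110 RPM


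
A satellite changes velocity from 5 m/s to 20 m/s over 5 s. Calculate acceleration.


Given: initial velocity v0 = 5 m/s, final velocity v = 20 m/s, time t = 5 s
Using a = (v - v0) / t
a = (20 - 5) / 5
a = 15 / 5
a = 3 m/s^2

3 m/s^2


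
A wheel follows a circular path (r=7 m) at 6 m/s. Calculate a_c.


Given: v = 6 m/s, r = 7 m
Using a_c = v^2 / r
a_c = 6^2 / 7
a_c = 36 / 7
a_c = 36/7 m/s^2

36/7 m/s^2


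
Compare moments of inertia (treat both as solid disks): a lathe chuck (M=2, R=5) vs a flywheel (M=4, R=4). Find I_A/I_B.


Given: M1=2 kg, R1=5 m, M2=4 kg, R2=4 m
For a disk: I = (1/2)*M*R^2, so I_A/I_B = (M1*R1^2)/(M2*R2^2)
M1*R1^2 = 2*25 = 50
M2*R2^2 = 4*16 = 64
I_A/I_B = 50/64 = 25/32

25/32


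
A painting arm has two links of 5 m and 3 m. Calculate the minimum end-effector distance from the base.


Given: L1 = 5 m, L2 = 3 m
For a 2-link planar arm, min reach = |L1 - L2| (second link folded back)
Min reach = |5 - 3|
Min reach = 2 m

2 m


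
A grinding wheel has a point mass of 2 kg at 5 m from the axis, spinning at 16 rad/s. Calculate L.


Given: m = 2 kg, r = 5 m, omega = 16 rad/s
For a point mass: I = m*r^2
I = 2*5^2 = 2*25 = 50
L = I*omega = 50*16
L = 800 kg*m^2/s

800 kg*m^2/s


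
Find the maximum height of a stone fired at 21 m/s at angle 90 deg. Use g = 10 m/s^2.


Given: v0 = 21 m/s, theta = 90 deg, g = 10 m/s^2
sin^2(90) = 1
Using H = v0^2 * sin^2(theta) / (2*g)
H = 21^2 * 1 / (2*10)
H = 441 * 1 / 20
H = 441 / 20
H = 441/20 m

441/20 m


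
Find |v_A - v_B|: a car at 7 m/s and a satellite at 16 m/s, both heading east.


Given: v_A = 7 m/s east, v_B = 16 m/s east
Both move in the same direction; relative speed = |v_A - v_B|
|7 - 16| = |-9|
= 9 m/s

9 m/s
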